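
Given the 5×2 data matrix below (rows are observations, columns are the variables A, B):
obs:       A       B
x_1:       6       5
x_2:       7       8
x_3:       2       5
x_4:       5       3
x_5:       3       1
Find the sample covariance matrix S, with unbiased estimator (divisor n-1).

Step 1 — column means:
  mean(A) = (6 + 7 + 2 + 5 + 3) / 5 = 23/5 = 4.6
  mean(B) = (5 + 8 + 5 + 3 + 1) / 5 = 22/5 = 4.4

Step 2 — sample covariance S[i,j] = (1/(n-1)) · Σ_k (x_{k,i} - mean_i) · (x_{k,j} - mean_j), with n-1 = 4.
  S[A,A] = ((1.4)·(1.4) + (2.4)·(2.4) + (-2.6)·(-2.6) + (0.4)·(0.4) + (-1.6)·(-1.6)) / 4 = 17.2/4 = 4.3
  S[A,B] = ((1.4)·(0.6) + (2.4)·(3.6) + (-2.6)·(0.6) + (0.4)·(-1.4) + (-1.6)·(-3.4)) / 4 = 12.8/4 = 3.2
  S[B,B] = ((0.6)·(0.6) + (3.6)·(3.6) + (0.6)·(0.6) + (-1.4)·(-1.4) + (-3.4)·(-3.4)) / 4 = 27.2/4 = 6.8

S is symmetric (S[j,i] = S[i,j]). Assembling:

S = [[4.3, 3.2],
 [3.2, 6.8]]


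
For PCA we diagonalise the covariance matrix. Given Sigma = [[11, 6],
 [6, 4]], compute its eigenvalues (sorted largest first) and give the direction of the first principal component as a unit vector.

Step 1 — characteristic polynomial of 2×2 Sigma:
  det(Sigma - λI) = λ² - trace · λ + det = 0.
  trace = 11 + 4 = 15, det = 11·4 - (6)² = 8.
Step 2 — discriminant:
  Δ = trace² - 4·det = 225 - 32 = 193.
Step 3 — eigenvalues:
  λ = (trace ± √Δ)/2 = (15 ± 13.8924)/2,
  λ_1 = 14.4462,  λ_2 = 0.5538.

Step 4 — unit eigenvector for λ_1: solve (Sigma - λ_1 I)v = 0. First row:
  (11 - 14.4462)·v_x + (6)·v_y = 0, i.e. (-3.4462)·v_x + (6)·v_y = 0,
  so v ∝ (b, λ_1 - a) = (6, 3.4462) = u.
  ||u|| = √((6)² + (3.4462)²) = √(47.8764) ≈ 6.9193,
  v_1 = u/||u|| ≈ (0.8671, 0.4981) (||v_1|| = 1).

λ_1 = 14.4462,  λ_2 = 0.5538;  v_1 ≈ (0.8671, 0.4981)


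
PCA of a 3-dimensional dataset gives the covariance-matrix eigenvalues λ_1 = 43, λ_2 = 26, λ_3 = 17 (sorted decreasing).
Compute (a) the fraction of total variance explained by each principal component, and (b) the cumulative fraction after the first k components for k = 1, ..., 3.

Step 1 — total variance = trace(Sigma) = Σ λ_i = 43 + 26 + 17 = 86.

Step 2 — fraction explained by component i = λ_i / Σ λ:
  PC1: 43/86 = 0.5
  PC2: 26/86 = 0.3023
  PC3: 17/86 = 0.1977

Step 3 — cumulative fraction after k components = (λ_1 + ... + λ_k) / Σ λ:
  k = 1: 43/86 = 0.5
  k = 2: (43 + 26)/86 = 69/86 = 0.8023
  k = 3: (43 + 26 + 17)/86 = 86/86 = 1

Summary (fraction, with percent):

explained: PC1 0.5 (50%), PC2 0.3023 (30.23%), PC3 0.1977 (19.77%);  cumulative: 0.5, 0.8023, 1


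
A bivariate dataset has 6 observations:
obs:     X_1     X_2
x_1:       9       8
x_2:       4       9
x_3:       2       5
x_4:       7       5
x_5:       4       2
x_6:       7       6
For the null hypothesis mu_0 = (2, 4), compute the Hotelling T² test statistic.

Step 1 — sample mean vector:
  mean(X_1) = (9 + 4 + 2 + 7 + 4 + 7) / 6 = 33/6 = 5.5
  mean(X_2) = (8 + 9 + 5 + 5 + 2 + 6) / 6 = 35/6 = 5.8333
  x̄ = (5.5, 5.8333),  deviation x̄ - mu_0 = (5.5, 5.8333) - (2, 4) = (3.5, 1.8333).

Step 2 — sample covariance matrix, S[i,j] = (1/(n-1)) · Σ_k (x_{k,i} - mean_i) · (x_{k,j} - mean_j), divisor n-1 = 5:
  S[X_1,X_1] = ((3.5)·(3.5) + (-1.5)·(-1.5) + (-3.5)·(-3.5) + (1.5)·(1.5) + (-1.5)·(-1.5) + (1.5)·(1.5)) / 5 = 33.5/5 = 6.7
  S[X_1,X_2] = ((3.5)·(2.1667) + (-1.5)·(3.1667) + (-3.5)·(-0.8333) + (1.5)·(-0.8333) + (-1.5)·(-3.8333) + (1.5)·(0.1667)) / 5 = 10.5/5 = 2.1
  S[X_2,X_2] = ((2.1667)·(2.1667) + (3.1667)·(3.1667) + (-0.8333)·(-0.8333) + (-0.8333)·(-0.8333) + (-3.8333)·(-3.8333) + (0.1667)·(0.1667)) / 5 = 30.8333/5 = 6.1667
  S = [[6.7, 2.1],
 [2.1, 6.1667]].

Step 3 — invert S. det(S) = 6.7·6.1667 - (2.1)² = 36.9067.
  S^{-1} = (1/det) · [[d, -b], [-b, a]] = [[0.1671, -0.0569],
 [-0.0569, 0.1815]].

Step 4 — quadratic form (x̄ - mu_0)^T · S^{-1} · (x̄ - mu_0):
  S^{-1} · (x̄ - mu_0) = (0.4805, 0.1337),
  (x̄ - mu_0)^T · [...] = (3.5)·(0.4805) + (1.8333)·(0.1337) = 1.9268.

Step 5 — scale by n: T² = 6 · 1.9268 = 11.5607.

T² ≈ 11.5607


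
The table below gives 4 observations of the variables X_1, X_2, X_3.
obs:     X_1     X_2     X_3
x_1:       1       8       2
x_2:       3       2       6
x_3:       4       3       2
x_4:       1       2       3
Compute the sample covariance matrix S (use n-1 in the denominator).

Step 1 — column means:
  mean(X_1) = (1 + 3 + 4 + 1) / 4 = 9/4 = 2.25
  mean(X_2) = (8 + 2 + 3 + 2) / 4 = 15/4 = 3.75
  mean(X_3) = (2 + 6 + 2 + 3) / 4 = 13/4 = 3.25

Step 2 — sample covariance S[i,j] = (1/(n-1)) · Σ_k (x_{k,i} - mean_i) · (x_{k,j} - mean_j), with n-1 = 3.
  S[X_1,X_1] = ((-1.25)·(-1.25) + (0.75)·(0.75) + (1.75)·(1.75) + (-1.25)·(-1.25)) / 3 = 6.75/3 = 2.25
  S[X_1,X_2] = ((-1.25)·(4.25) + (0.75)·(-1.75) + (1.75)·(-0.75) + (-1.25)·(-1.75)) / 3 = -5.75/3 = -1.9167
  S[X_1,X_3] = ((-1.25)·(-1.25) + (0.75)·(2.75) + (1.75)·(-1.25) + (-1.25)·(-0.25)) / 3 = 1.75/3 = 0.5833
  S[X_2,X_2] = ((4.25)·(4.25) + (-1.75)·(-1.75) + (-0.75)·(-0.75) + (-1.75)·(-1.75)) / 3 = 24.75/3 = 8.25
  S[X_2,X_3] = ((4.25)·(-1.25) + (-1.75)·(2.75) + (-0.75)·(-1.25) + (-1.75)·(-0.25)) / 3 = -8.75/3 = -2.9167
  S[X_3,X_3] = ((-1.25)·(-1.25) + (2.75)·(2.75) + (-1.25)·(-1.25) + (-0.25)·(-0.25)) / 3 = 10.75/3 = 3.5833

S is symmetric (S[j,i] = S[i,j]). Assembling:

S = [[2.25, -1.9167, 0.5833],
 [-1.9167, 8.25, -2.9167],
 [0.5833, -2.9167, 3.5833]]


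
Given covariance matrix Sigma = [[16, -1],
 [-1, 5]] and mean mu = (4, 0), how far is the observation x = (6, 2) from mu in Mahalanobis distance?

Step 1 — centre the observation: (x - mu) = (2, 2).

Step 2 — invert Sigma. det(Sigma) = 16·5 - (-1)² = 79.
  Sigma^{-1} = (1/det) · [[d, -b], [-b, a]] = [[0.0633, 0.0127],
 [0.0127, 0.2025]].

Step 3 — form the quadratic (x - mu)^T · Sigma^{-1} · (x - mu):
  Sigma^{-1} · (x - mu) = (0.1519, 0.4304).
  (x - mu)^T · [Sigma^{-1} · (x - mu)] = (2)·(0.1519) + (2)·(0.4304) = 1.1646.

Step 4 — take square root: d = √(1.1646) ≈ 1.0791.

d(x, mu) = √(1.1646) ≈ 1.0791


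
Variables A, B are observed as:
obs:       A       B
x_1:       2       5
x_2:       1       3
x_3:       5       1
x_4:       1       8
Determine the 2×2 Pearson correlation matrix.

Step 1 — column means:
  mean(A) = (2 + 1 + 5 + 1) / 4 = 9/4 = 2.25
  mean(B) = (5 + 3 + 1 + 8) / 4 = 17/4 = 4.25

Step 2 — sample variances and covariances s[i,j] = (1/(n-1)) · Σ_k (x_{k,i} - mean_i) · (x_{k,j} - mean_j), with n-1 = 3:
  s[A,A] = ((-0.25)·(-0.25) + (-1.25)·(-1.25) + (2.75)·(2.75) + (-1.25)·(-1.25)) / 3 = 10.75/3 = 3.5833
  s[A,B] = ((-0.25)·(0.75) + (-1.25)·(-1.25) + (2.75)·(-3.25) + (-1.25)·(3.75)) / 3 = -12.25/3 = -4.0833
  s[B,B] = ((0.75)·(0.75) + (-1.25)·(-1.25) + (-3.25)·(-3.25) + (3.75)·(3.75)) / 3 = 26.75/3 = 8.9167
  Sample standard deviations s_i = √(s[i,i]):
  s(A) = √(3.5833) = 1.893
  s(B) = √(8.9167) = 2.9861

Step 3 — r_{ij} = s_{ij} / (s_i · s_j):
  r[A,A] = 1 (diagonal).
  r[A,B] = -4.0833 / (1.893 · 2.9861) = -4.0833 / 5.6526 = -0.7224
  r[B,B] = 1 (diagonal).

R is symmetric with unit diagonal. Assembling:

R = [[1, -0.7224],
 [-0.7224, 1]]


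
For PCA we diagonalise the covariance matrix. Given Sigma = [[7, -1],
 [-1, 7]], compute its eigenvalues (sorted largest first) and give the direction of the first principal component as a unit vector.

Step 1 — characteristic polynomial of 2×2 Sigma:
  det(Sigma - λI) = λ² - trace · λ + det = 0.
  trace = 7 + 7 = 14, det = 7·7 - (-1)² = 48.
Step 2 — discriminant:
  Δ = trace² - 4·det = 196 - 192 = 4.
Step 3 — eigenvalues:
  λ = (trace ± √Δ)/2 = (14 ± 2)/2,
  λ_1 = 8,  λ_2 = 6.

Step 4 — unit eigenvector for λ_1: solve (Sigma - λ_1 I)v = 0. First row:
  (7 - 8)·v_x + (-1)·v_y = 0, i.e. (-1)·v_x + (-1)·v_y = 0,
  so v ∝ (b, λ_1 - a) = (-1, 1); multiply by -1 so the first entry is positive: u = (1, -1).
  ||u|| = √((1)² + (-1)²) = √(2) ≈ 1.4142,
  v_1 = u/||u|| ≈ (0.7071, -0.7071) (||v_1|| = 1).

λ_1 = 8,  λ_2 = 6;  v_1 ≈ (0.7071, -0.7071)


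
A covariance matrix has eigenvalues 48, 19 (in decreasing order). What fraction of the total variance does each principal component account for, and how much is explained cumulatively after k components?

Step 1 — total variance = trace(Sigma) = Σ λ_i = 48 + 19 = 67.

Step 2 — fraction explained by component i = λ_i / Σ λ:
  PC1: 48/67 = 0.7164
  PC2: 19/67 = 0.2836

Step 3 — cumulative fraction after k components = (λ_1 + ... + λ_k) / Σ λ:
  k = 1: 48/67 = 0.7164
  k = 2: (48 + 19)/67 = 67/67 = 1

Summary (fraction, with percent):

explained: PC1 0.7164 (71.64%), PC2 0.2836 (28.36%);  cumulative: 0.7164, 1


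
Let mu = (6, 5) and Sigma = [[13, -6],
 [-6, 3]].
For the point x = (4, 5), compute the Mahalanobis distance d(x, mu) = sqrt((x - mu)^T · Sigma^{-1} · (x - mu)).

Step 1 — centre the observation: (x - mu) = (-2, 0).

Step 2 — invert Sigma. det(Sigma) = 13·3 - (-6)² = 3.
  Sigma^{-1} = (1/det) · [[d, -b], [-b, a]] = [[1, 2],
 [2, 4.3333]].

Step 3 — form the quadratic (x - mu)^T · Sigma^{-1} · (x - mu):
  Sigma^{-1} · (x - mu) = (-2, -4).
  (x - mu)^T · [Sigma^{-1} · (x - mu)] = (-2)·(-2) + (0)·(-4) = 4.

Step 4 — take square root: d = √(4) ≈ 2.

d(x, mu) = √(4) ≈ 2


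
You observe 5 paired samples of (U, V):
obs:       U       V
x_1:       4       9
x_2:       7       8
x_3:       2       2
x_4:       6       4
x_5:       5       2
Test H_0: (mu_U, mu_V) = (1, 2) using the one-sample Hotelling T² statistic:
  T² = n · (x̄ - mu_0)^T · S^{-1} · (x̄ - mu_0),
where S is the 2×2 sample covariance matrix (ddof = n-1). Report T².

Step 1 — sample mean vector:
  mean(U) = (4 + 7 + 2 + 6 + 5) / 5 = 24/5 = 4.8
  mean(V) = (9 + 8 + 2 + 4 + 2) / 5 = 25/5 = 5
  x̄ = (4.8, 5),  deviation x̄ - mu_0 = (4.8, 5) - (1, 2) = (3.8, 3).

Step 2 — sample covariance matrix, S[i,j] = (1/(n-1)) · Σ_k (x_{k,i} - mean_i) · (x_{k,j} - mean_j), divisor n-1 = 4:
  S[U,U] = ((-0.8)·(-0.8) + (2.2)·(2.2) + (-2.8)·(-2.8) + (1.2)·(1.2) + (0.2)·(0.2)) / 4 = 14.8/4 = 3.7
  S[U,V] = ((-0.8)·(4) + (2.2)·(3) + (-2.8)·(-3) + (1.2)·(-1) + (0.2)·(-3)) / 4 = 10/4 = 2.5
  S[V,V] = ((4)·(4) + (3)·(3) + (-3)·(-3) + (-1)·(-1) + (-3)·(-3)) / 4 = 44/4 = 11
  S = [[3.7, 2.5],
 [2.5, 11]].

Step 3 — invert S. det(S) = 3.7·11 - (2.5)² = 34.45.
  S^{-1} = (1/det) · [[d, -b], [-b, a]] = [[0.3193, -0.0726],
 [-0.0726, 0.1074]].

Step 4 — quadratic form (x̄ - mu_0)^T · S^{-1} · (x̄ - mu_0):
  S^{-1} · (x̄ - mu_0) = (0.9956, 0.0464),
  (x̄ - mu_0)^T · [...] = (3.8)·(0.9956) + (3)·(0.0464) = 3.9228.

Step 5 — scale by n: T² = 5 · 3.9228 = 19.6139.

T² ≈ 19.6139


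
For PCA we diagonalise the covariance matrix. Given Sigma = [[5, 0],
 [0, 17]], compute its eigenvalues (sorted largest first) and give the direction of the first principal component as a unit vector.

Step 1 — characteristic polynomial of 2×2 Sigma:
  det(Sigma - λI) = λ² - trace · λ + det = 0.
  trace = 5 + 17 = 22, det = 5·17 - (0)² = 85.
Step 2 — discriminant:
  Δ = trace² - 4·det = 484 - 340 = 144.
Step 3 — eigenvalues:
  λ = (trace ± √Δ)/2 = (22 ± 12)/2,
  λ_1 = 17,  λ_2 = 5.

Step 4 — unit eigenvector for λ_1: Sigma is diagonal, so its eigenvectors are the coordinate axes. λ_1 = 17 is the diagonal entry on the second coordinate axis, hence
  v_1 = (0, 1) (||v_1|| = 1).

λ_1 = 17,  λ_2 = 5;  v_1 ≈ (0, 1)


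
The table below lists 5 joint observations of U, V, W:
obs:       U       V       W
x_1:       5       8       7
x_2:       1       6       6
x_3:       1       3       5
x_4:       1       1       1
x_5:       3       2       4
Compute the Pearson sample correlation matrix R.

Step 1 — column means:
  mean(U) = (5 + 1 + 1 + 1 + 3) / 5 = 11/5 = 2.2
  mean(V) = (8 + 6 + 3 + 1 + 2) / 5 = 20/5 = 4
  mean(W) = (7 + 6 + 5 + 1 + 4) / 5 = 23/5 = 4.6

Step 2 — sample variances and covariances s[i,j] = (1/(n-1)) · Σ_k (x_{k,i} - mean_i) · (x_{k,j} - mean_j), with n-1 = 4:
  s[U,U] = ((2.8)·(2.8) + (-1.2)·(-1.2) + (-1.2)·(-1.2) + (-1.2)·(-1.2) + (0.8)·(0.8)) / 4 = 12.8/4 = 3.2
  s[U,V] = ((2.8)·(4) + (-1.2)·(2) + (-1.2)·(-1) + (-1.2)·(-3) + (0.8)·(-2)) / 4 = 12/4 = 3
  s[U,W] = ((2.8)·(2.4) + (-1.2)·(1.4) + (-1.2)·(0.4) + (-1.2)·(-3.6) + (0.8)·(-0.6)) / 4 = 8.4/4 = 2.1
  s[V,V] = ((4)·(4) + (2)·(2) + (-1)·(-1) + (-3)·(-3) + (-2)·(-2)) / 4 = 34/4 = 8.5
  s[V,W] = ((4)·(2.4) + (2)·(1.4) + (-1)·(0.4) + (-3)·(-3.6) + (-2)·(-0.6)) / 4 = 24/4 = 6
  s[W,W] = ((2.4)·(2.4) + (1.4)·(1.4) + (0.4)·(0.4) + (-3.6)·(-3.6) + (-0.6)·(-0.6)) / 4 = 21.2/4 = 5.3
  Sample standard deviations s_i = √(s[i,i]):
  s(U) = √(3.2) = 1.7889
  s(V) = √(8.5) = 2.9155
  s(W) = √(5.3) = 2.3022

Step 3 — r_{ij} = s_{ij} / (s_i · s_j):
  r[U,U] = 1 (diagonal).
  r[U,V] = 3 / (1.7889 · 2.9155) = 3 / 5.2154 = 0.5752
  r[U,W] = 2.1 / (1.7889 · 2.3022) = 2.1 / 4.1183 = 0.5099
  r[V,V] = 1 (diagonal).
  r[V,W] = 6 / (2.9155 · 2.3022) = 6 / 6.7119 = 0.8939
  r[W,W] = 1 (diagonal).

R is symmetric with unit diagonal. Assembling:

R = [[1, 0.5752, 0.5099],
 [0.5752, 1, 0.8939],
 [0.5099, 0.8939, 1]]


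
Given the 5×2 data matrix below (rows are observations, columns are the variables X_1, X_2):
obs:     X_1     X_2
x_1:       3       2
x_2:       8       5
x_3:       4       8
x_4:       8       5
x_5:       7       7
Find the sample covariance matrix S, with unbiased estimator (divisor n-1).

Step 1 — column means:
  mean(X_1) = (3 + 8 + 4 + 8 + 7) / 5 = 30/5 = 6
  mean(X_2) = (2 + 5 + 8 + 5 + 7) / 5 = 27/5 = 5.4

Step 2 — sample covariance S[i,j] = (1/(n-1)) · Σ_k (x_{k,i} - mean_i) · (x_{k,j} - mean_j), with n-1 = 4.
  S[X_1,X_1] = ((-3)·(-3) + (2)·(2) + (-2)·(-2) + (2)·(2) + (1)·(1)) / 4 = 22/4 = 5.5
  S[X_1,X_2] = ((-3)·(-3.4) + (2)·(-0.4) + (-2)·(2.6) + (2)·(-0.4) + (1)·(1.6)) / 4 = 5/4 = 1.25
  S[X_2,X_2] = ((-3.4)·(-3.4) + (-0.4)·(-0.4) + (2.6)·(2.6) + (-0.4)·(-0.4) + (1.6)·(1.6)) / 4 = 21.2/4 = 5.3

S is symmetric (S[j,i] = S[i,j]). Assembling:

S = [[5.5, 1.25],
 [1.25, 5.3]]


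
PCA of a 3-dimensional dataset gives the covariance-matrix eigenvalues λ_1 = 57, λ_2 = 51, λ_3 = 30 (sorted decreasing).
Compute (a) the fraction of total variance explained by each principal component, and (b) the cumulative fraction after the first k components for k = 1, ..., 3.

Step 1 — total variance = trace(Sigma) = Σ λ_i = 57 + 51 + 30 = 138.

Step 2 — fraction explained by component i = λ_i / Σ λ:
  PC1: 57/138 = 0.413
  PC2: 51/138 = 0.3696
  PC3: 30/138 = 0.2174

Step 3 — cumulative fraction after k components = (λ_1 + ... + λ_k) / Σ λ:
  k = 1: 57/138 = 0.413
  k = 2: (57 + 51)/138 = 108/138 = 0.7826
  k = 3: (57 + 51 + 30)/138 = 138/138 = 1

Summary (fraction, with percent):

explained: PC1 0.413 (41.3%), PC2 0.3696 (36.96%), PC3 0.2174 (21.74%);  cumulative: 0.413, 0.7826, 1


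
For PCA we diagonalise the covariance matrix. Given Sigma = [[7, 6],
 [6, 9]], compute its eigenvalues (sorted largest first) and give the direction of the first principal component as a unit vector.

Step 1 — characteristic polynomial of 2×2 Sigma:
  det(Sigma - λI) = λ² - trace · λ + det = 0.
  trace = 7 + 9 = 16, det = 7·9 - (6)² = 27.
Step 2 — discriminant:
  Δ = trace² - 4·det = 256 - 108 = 148.
Step 3 — eigenvalues:
  λ = (trace ± √Δ)/2 = (16 ± 12.1655)/2,
  λ_1 = 14.0828,  λ_2 = 1.9172.

Step 4 — unit eigenvector for λ_1: solve (Sigma - λ_1 I)v = 0. First row:
  (7 - 14.0828)·v_x + (6)·v_y = 0, i.e. (-7.0828)·v_x + (6)·v_y = 0,
  so v ∝ (b, λ_1 - a) = (6, 7.0828) = u.
  ||u|| = √((6)² + (7.0828)²) = √(86.1655) ≈ 9.2825,
  v_1 = u/||u|| ≈ (0.6464, 0.763) (||v_1|| = 1).

λ_1 = 14.0828,  λ_2 = 1.9172;  v_1 ≈ (0.6464, 0.763)


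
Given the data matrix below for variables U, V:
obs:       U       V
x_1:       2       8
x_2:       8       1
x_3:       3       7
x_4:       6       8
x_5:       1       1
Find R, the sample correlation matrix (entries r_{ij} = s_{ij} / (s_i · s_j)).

Step 1 — column means:
  mean(U) = (2 + 8 + 3 + 6 + 1) / 5 = 20/5 = 4
  mean(V) = (8 + 1 + 7 + 8 + 1) / 5 = 25/5 = 5

Step 2 — sample variances and covariances s[i,j] = (1/(n-1)) · Σ_k (x_{k,i} - mean_i) · (x_{k,j} - mean_j), with n-1 = 4:
  s[U,U] = ((-2)·(-2) + (4)·(4) + (-1)·(-1) + (2)·(2) + (-3)·(-3)) / 4 = 34/4 = 8.5
  s[U,V] = ((-2)·(3) + (4)·(-4) + (-1)·(2) + (2)·(3) + (-3)·(-4)) / 4 = -6/4 = -1.5
  s[V,V] = ((3)·(3) + (-4)·(-4) + (2)·(2) + (3)·(3) + (-4)·(-4)) / 4 = 54/4 = 13.5
  Sample standard deviations s_i = √(s[i,i]):
  s(U) = √(8.5) = 2.9155
  s(V) = √(13.5) = 3.6742

Step 3 — r_{ij} = s_{ij} / (s_i · s_j):
  r[U,U] = 1 (diagonal).
  r[U,V] = -1.5 / (2.9155 · 3.6742) = -1.5 / 10.7121 = -0.14
  r[V,V] = 1 (diagonal).

R is symmetric with unit diagonal. Assembling:

R = [[1, -0.14],
 [-0.14, 1]]


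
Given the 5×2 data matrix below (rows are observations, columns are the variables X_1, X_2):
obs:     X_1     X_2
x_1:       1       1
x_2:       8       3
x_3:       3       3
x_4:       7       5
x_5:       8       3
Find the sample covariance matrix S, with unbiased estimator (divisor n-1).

Step 1 — column means:
  mean(X_1) = (1 + 8 + 3 + 7 + 8) / 5 = 27/5 = 5.4
  mean(X_2) = (1 + 3 + 3 + 5 + 3) / 5 = 15/5 = 3

Step 2 — sample covariance S[i,j] = (1/(n-1)) · Σ_k (x_{k,i} - mean_i) · (x_{k,j} - mean_j), with n-1 = 4.
  S[X_1,X_1] = ((-4.4)·(-4.4) + (2.6)·(2.6) + (-2.4)·(-2.4) + (1.6)·(1.6) + (2.6)·(2.6)) / 4 = 41.2/4 = 10.3
  S[X_1,X_2] = ((-4.4)·(-2) + (2.6)·(0) + (-2.4)·(0) + (1.6)·(2) + (2.6)·(0)) / 4 = 12/4 = 3
  S[X_2,X_2] = ((-2)·(-2) + (0)·(0) + (0)·(0) + (2)·(2) + (0)·(0)) / 4 = 8/4 = 2

S is symmetric (S[j,i] = S[i,j]). Assembling:

S = [[10.3, 3],
 [3, 2]]


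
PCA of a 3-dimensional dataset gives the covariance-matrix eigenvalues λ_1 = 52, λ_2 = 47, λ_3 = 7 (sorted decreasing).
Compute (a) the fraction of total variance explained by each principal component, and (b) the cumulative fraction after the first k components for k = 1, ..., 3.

Step 1 — total variance = trace(Sigma) = Σ λ_i = 52 + 47 + 7 = 106.

Step 2 — fraction explained by component i = λ_i / Σ λ:
  PC1: 52/106 = 0.4906
  PC2: 47/106 = 0.4434
  PC3: 7/106 = 0.066

Step 3 — cumulative fraction after k components = (λ_1 + ... + λ_k) / Σ λ:
  k = 1: 52/106 = 0.4906
  k = 2: (52 + 47)/106 = 99/106 = 0.934
  k = 3: (52 + 47 + 7)/106 = 106/106 = 1

Summary (fraction, with percent):

explained: PC1 0.4906 (49.06%), PC2 0.4434 (44.34%), PC3 0.066 (6.6%);  cumulative: 0.4906, 0.934, 1


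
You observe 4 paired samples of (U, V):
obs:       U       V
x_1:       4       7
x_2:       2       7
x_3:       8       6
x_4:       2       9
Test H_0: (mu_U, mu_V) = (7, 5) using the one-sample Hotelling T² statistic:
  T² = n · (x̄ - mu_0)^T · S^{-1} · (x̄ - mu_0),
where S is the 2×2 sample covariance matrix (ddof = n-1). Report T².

Step 1 — sample mean vector:
  mean(U) = (4 + 2 + 8 + 2) / 4 = 16/4 = 4
  mean(V) = (7 + 7 + 6 + 9) / 4 = 29/4 = 7.25
  x̄ = (4, 7.25),  deviation x̄ - mu_0 = (4, 7.25) - (7, 5) = (-3, 2.25).

Step 2 — sample covariance matrix, S[i,j] = (1/(n-1)) · Σ_k (x_{k,i} - mean_i) · (x_{k,j} - mean_j), divisor n-1 = 3:
  S[U,U] = ((0)·(0) + (-2)·(-2) + (4)·(4) + (-2)·(-2)) / 3 = 24/3 = 8
  S[U,V] = ((0)·(-0.25) + (-2)·(-0.25) + (4)·(-1.25) + (-2)·(1.75)) / 3 = -8/3 = -2.6667
  S[V,V] = ((-0.25)·(-0.25) + (-0.25)·(-0.25) + (-1.25)·(-1.25) + (1.75)·(1.75)) / 3 = 4.75/3 = 1.5833
  S = [[8, -2.6667],
 [-2.6667, 1.5833]].

Step 3 — invert S. det(S) = 8·1.5833 - (-2.6667)² = 5.5556.
  S^{-1} = (1/det) · [[d, -b], [-b, a]] = [[0.285, 0.48],
 [0.48, 1.44]].

Step 4 — quadratic form (x̄ - mu_0)^T · S^{-1} · (x̄ - mu_0):
  S^{-1} · (x̄ - mu_0) = (0.225, 1.8),
  (x̄ - mu_0)^T · [...] = (-3)·(0.225) + (2.25)·(1.8) = 3.375.

Step 5 — scale by n: T² = 4 · 3.375 = 13.5.

T² ≈ 13.5


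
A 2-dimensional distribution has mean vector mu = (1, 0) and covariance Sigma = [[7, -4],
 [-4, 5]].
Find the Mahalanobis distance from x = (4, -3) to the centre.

Step 1 — centre the observation: (x - mu) = (3, -3).

Step 2 — invert Sigma. det(Sigma) = 7·5 - (-4)² = 19.
  Sigma^{-1} = (1/det) · [[d, -b], [-b, a]] = [[0.2632, 0.2105],
 [0.2105, 0.3684]].

Step 3 — form the quadratic (x - mu)^T · Sigma^{-1} · (x - mu):
  Sigma^{-1} · (x - mu) = (0.1579, -0.4737).
  (x - mu)^T · [Sigma^{-1} · (x - mu)] = (3)·(0.1579) + (-3)·(-0.4737) = 1.8947.

Step 4 — take square root: d = √(1.8947) ≈ 1.3765.

d(x, mu) = √(1.8947) ≈ 1.3765


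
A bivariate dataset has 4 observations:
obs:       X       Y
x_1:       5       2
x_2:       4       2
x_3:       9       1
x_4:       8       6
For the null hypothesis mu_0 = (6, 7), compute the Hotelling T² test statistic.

Step 1 — sample mean vector:
  mean(X) = (5 + 4 + 9 + 8) / 4 = 26/4 = 6.5
  mean(Y) = (2 + 2 + 1 + 6) / 4 = 11/4 = 2.75
  x̄ = (6.5, 2.75),  deviation x̄ - mu_0 = (6.5, 2.75) - (6, 7) = (0.5, -4.25).

Step 2 — sample covariance matrix, S[i,j] = (1/(n-1)) · Σ_k (x_{k,i} - mean_i) · (x_{k,j} - mean_j), divisor n-1 = 3:
  S[X,X] = ((-1.5)·(-1.5) + (-2.5)·(-2.5) + (2.5)·(2.5) + (1.5)·(1.5)) / 3 = 17/3 = 5.6667
  S[X,Y] = ((-1.5)·(-0.75) + (-2.5)·(-0.75) + (2.5)·(-1.75) + (1.5)·(3.25)) / 3 = 3.5/3 = 1.1667
  S[Y,Y] = ((-0.75)·(-0.75) + (-0.75)·(-0.75) + (-1.75)·(-1.75) + (3.25)·(3.25)) / 3 = 14.75/3 = 4.9167
  S = [[5.6667, 1.1667],
 [1.1667, 4.9167]].

Step 3 — invert S. det(S) = 5.6667·4.9167 - (1.1667)² = 26.5.
  S^{-1} = (1/det) · [[d, -b], [-b, a]] = [[0.1855, -0.044],
 [-0.044, 0.2138]].

Step 4 — quadratic form (x̄ - mu_0)^T · S^{-1} · (x̄ - mu_0):
  S^{-1} · (x̄ - mu_0) = (0.2799, -0.9308),
  (x̄ - mu_0)^T · [...] = (0.5)·(0.2799) + (-4.25)·(-0.9308) = 4.0959.

Step 5 — scale by n: T² = 4 · 4.0959 = 16.3836.

T² ≈ 16.3836


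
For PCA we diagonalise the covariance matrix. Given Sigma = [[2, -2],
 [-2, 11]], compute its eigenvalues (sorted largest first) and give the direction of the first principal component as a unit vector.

Step 1 — characteristic polynomial of 2×2 Sigma:
  det(Sigma - λI) = λ² - trace · λ + det = 0.
  trace = 2 + 11 = 13, det = 2·11 - (-2)² = 18.
Step 2 — discriminant:
  Δ = trace² - 4·det = 169 - 72 = 97.
Step 3 — eigenvalues:
  λ = (trace ± √Δ)/2 = (13 ± 9.8489)/2,
  λ_1 = 11.4244,  λ_2 = 1.5756.

Step 4 — unit eigenvector for λ_1: solve (Sigma - λ_1 I)v = 0. First row:
  (2 - 11.4244)·v_x + (-2)·v_y = 0, i.e. (-9.4244)·v_x + (-2)·v_y = 0,
  so v ∝ (b, λ_1 - a) = (-2, 9.4244); multiply by -1 so the first entry is positive: u = (2, -9.4244).
  ||u|| = √((2)² + (-9.4244)²) = √(92.8199) ≈ 9.6343,
  v_1 = u/||u|| ≈ (0.2076, -0.9782) (||v_1|| = 1).

λ_1 = 11.4244,  λ_2 = 1.5756;  v_1 ≈ (0.2076, -0.9782)


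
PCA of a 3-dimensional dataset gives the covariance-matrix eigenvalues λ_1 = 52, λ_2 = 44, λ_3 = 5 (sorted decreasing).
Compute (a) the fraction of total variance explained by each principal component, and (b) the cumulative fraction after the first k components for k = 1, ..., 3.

Step 1 — total variance = trace(Sigma) = Σ λ_i = 52 + 44 + 5 = 101.

Step 2 — fraction explained by component i = λ_i / Σ λ:
  PC1: 52/101 = 0.5149
  PC2: 44/101 = 0.4356
  PC3: 5/101 = 0.0495

Step 3 — cumulative fraction after k components = (λ_1 + ... + λ_k) / Σ λ:
  k = 1: 52/101 = 0.5149
  k = 2: (52 + 44)/101 = 96/101 = 0.9505
  k = 3: (52 + 44 + 5)/101 = 101/101 = 1

Summary (fraction, with percent):

explained: PC1 0.5149 (51.49%), PC2 0.4356 (43.56%), PC3 0.0495 (4.95%);  cumulative: 0.5149, 0.9505, 1


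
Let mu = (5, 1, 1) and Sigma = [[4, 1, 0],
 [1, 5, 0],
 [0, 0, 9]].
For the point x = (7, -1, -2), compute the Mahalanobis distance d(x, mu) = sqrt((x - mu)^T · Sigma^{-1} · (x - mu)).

Step 1 — centre the observation: (x - mu) = (2, -2, -3).

Step 2 — invert Sigma (cofactor / det for 3×3, or solve directly):
  Sigma^{-1} = [[0.2632, -0.0526, 0],
 [-0.0526, 0.2105, 0],
 [0, 0, 0.1111]].

Step 3 — form the quadratic (x - mu)^T · Sigma^{-1} · (x - mu):
  Sigma^{-1} · (x - mu) = (0.6316, -0.5263, -0.3333).
  (x - mu)^T · [Sigma^{-1} · (x - mu)] = (2)·(0.6316) + (-2)·(-0.5263) + (-3)·(-0.3333) = 3.3158.

Step 4 — take square root: d = √(3.3158) ≈ 1.8209.

d(x, mu) = √(3.3158) ≈ 1.8209


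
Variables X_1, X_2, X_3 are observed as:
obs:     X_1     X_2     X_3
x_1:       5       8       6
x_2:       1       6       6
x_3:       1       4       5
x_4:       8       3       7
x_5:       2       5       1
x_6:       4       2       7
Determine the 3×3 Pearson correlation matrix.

Step 1 — column means:
  mean(X_1) = (5 + 1 + 1 + 8 + 2 + 4) / 6 = 21/6 = 3.5
  mean(X_2) = (8 + 6 + 4 + 3 + 5 + 2) / 6 = 28/6 = 4.6667
  mean(X_3) = (6 + 6 + 5 + 7 + 1 + 7) / 6 = 32/6 = 5.3333

Step 2 — sample variances and covariances s[i,j] = (1/(n-1)) · Σ_k (x_{k,i} - mean_i) · (x_{k,j} - mean_j), with n-1 = 5:
  s[X_1,X_1] = ((1.5)·(1.5) + (-2.5)·(-2.5) + (-2.5)·(-2.5) + (4.5)·(4.5) + (-1.5)·(-1.5) + (0.5)·(0.5)) / 5 = 37.5/5 = 7.5
  s[X_1,X_2] = ((1.5)·(3.3333) + (-2.5)·(1.3333) + (-2.5)·(-0.6667) + (4.5)·(-1.6667) + (-1.5)·(0.3333) + (0.5)·(-2.6667)) / 5 = -6/5 = -1.2
  s[X_1,X_3] = ((1.5)·(0.6667) + (-2.5)·(0.6667) + (-2.5)·(-0.3333) + (4.5)·(1.6667) + (-1.5)·(-4.3333) + (0.5)·(1.6667)) / 5 = 15/5 = 3
  s[X_2,X_2] = ((3.3333)·(3.3333) + (1.3333)·(1.3333) + (-0.6667)·(-0.6667) + (-1.6667)·(-1.6667) + (0.3333)·(0.3333) + (-2.6667)·(-2.6667)) / 5 = 23.3333/5 = 4.6667
  s[X_2,X_3] = ((3.3333)·(0.6667) + (1.3333)·(0.6667) + (-0.6667)·(-0.3333) + (-1.6667)·(1.6667) + (0.3333)·(-4.3333) + (-2.6667)·(1.6667)) / 5 = -5.3333/5 = -1.0667
  s[X_3,X_3] = ((0.6667)·(0.6667) + (0.6667)·(0.6667) + (-0.3333)·(-0.3333) + (1.6667)·(1.6667) + (-4.3333)·(-4.3333) + (1.6667)·(1.6667)) / 5 = 25.3333/5 = 5.0667
  Sample standard deviations s_i = √(s[i,i]):
  s(X_1) = √(7.5) = 2.7386
  s(X_2) = √(4.6667) = 2.1602
  s(X_3) = √(5.0667) = 2.2509

Step 3 — r_{ij} = s_{ij} / (s_i · s_j):
  r[X_1,X_1] = 1 (diagonal).
  r[X_1,X_2] = -1.2 / (2.7386 · 2.1602) = -1.2 / 5.9161 = -0.2028
  r[X_1,X_3] = 3 / (2.7386 · 2.2509) = 3 / 6.1644 = 0.4867
  r[X_2,X_2] = 1 (diagonal).
  r[X_2,X_3] = -1.0667 / (2.1602 · 2.2509) = -1.0667 / 4.8626 = -0.2194
  r[X_3,X_3] = 1 (diagonal).

R is symmetric with unit diagonal. Assembling:

R = [[1, -0.2028, 0.4867],
 [-0.2028, 1, -0.2194],
 [0.4867, -0.2194, 1]]


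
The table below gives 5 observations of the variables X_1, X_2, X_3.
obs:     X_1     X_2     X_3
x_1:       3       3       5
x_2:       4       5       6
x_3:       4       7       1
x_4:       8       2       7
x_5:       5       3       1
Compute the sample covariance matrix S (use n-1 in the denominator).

Step 1 — column means:
  mean(X_1) = (3 + 4 + 4 + 8 + 5) / 5 = 24/5 = 4.8
  mean(X_2) = (3 + 5 + 7 + 2 + 3) / 5 = 20/5 = 4
  mean(X_3) = (5 + 6 + 1 + 7 + 1) / 5 = 20/5 = 4

Step 2 — sample covariance S[i,j] = (1/(n-1)) · Σ_k (x_{k,i} - mean_i) · (x_{k,j} - mean_j), with n-1 = 4.
  S[X_1,X_1] = ((-1.8)·(-1.8) + (-0.8)·(-0.8) + (-0.8)·(-0.8) + (3.2)·(3.2) + (0.2)·(0.2)) / 4 = 14.8/4 = 3.7
  S[X_1,X_2] = ((-1.8)·(-1) + (-0.8)·(1) + (-0.8)·(3) + (3.2)·(-2) + (0.2)·(-1)) / 4 = -8/4 = -2
  S[X_1,X_3] = ((-1.8)·(1) + (-0.8)·(2) + (-0.8)·(-3) + (3.2)·(3) + (0.2)·(-3)) / 4 = 8/4 = 2
  S[X_2,X_2] = ((-1)·(-1) + (1)·(1) + (3)·(3) + (-2)·(-2) + (-1)·(-1)) / 4 = 16/4 = 4
  S[X_2,X_3] = ((-1)·(1) + (1)·(2) + (3)·(-3) + (-2)·(3) + (-1)·(-3)) / 4 = -11/4 = -2.75
  S[X_3,X_3] = ((1)·(1) + (2)·(2) + (-3)·(-3) + (3)·(3) + (-3)·(-3)) / 4 = 32/4 = 8

S is symmetric (S[j,i] = S[i,j]). Assembling:

S = [[3.7, -2, 2],
 [-2, 4, -2.75],
 [2, -2.75, 8]]


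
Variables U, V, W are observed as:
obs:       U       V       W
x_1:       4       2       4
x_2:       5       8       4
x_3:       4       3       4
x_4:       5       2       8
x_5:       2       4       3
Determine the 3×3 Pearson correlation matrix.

Step 1 — column means:
  mean(U) = (4 + 5 + 4 + 5 + 2) / 5 = 20/5 = 4
  mean(V) = (2 + 8 + 3 + 2 + 4) / 5 = 19/5 = 3.8
  mean(W) = (4 + 4 + 4 + 8 + 3) / 5 = 23/5 = 4.6

Step 2 — sample variances and covariances s[i,j] = (1/(n-1)) · Σ_k (x_{k,i} - mean_i) · (x_{k,j} - mean_j), with n-1 = 4:
  s[U,U] = ((0)·(0) + (1)·(1) + (0)·(0) + (1)·(1) + (-2)·(-2)) / 4 = 6/4 = 1.5
  s[U,V] = ((0)·(-1.8) + (1)·(4.2) + (0)·(-0.8) + (1)·(-1.8) + (-2)·(0.2)) / 4 = 2/4 = 0.5
  s[U,W] = ((0)·(-0.6) + (1)·(-0.6) + (0)·(-0.6) + (1)·(3.4) + (-2)·(-1.6)) / 4 = 6/4 = 1.5
  s[V,V] = ((-1.8)·(-1.8) + (4.2)·(4.2) + (-0.8)·(-0.8) + (-1.8)·(-1.8) + (0.2)·(0.2)) / 4 = 24.8/4 = 6.2
  s[V,W] = ((-1.8)·(-0.6) + (4.2)·(-0.6) + (-0.8)·(-0.6) + (-1.8)·(3.4) + (0.2)·(-1.6)) / 4 = -7.4/4 = -1.85
  s[W,W] = ((-0.6)·(-0.6) + (-0.6)·(-0.6) + (-0.6)·(-0.6) + (3.4)·(3.4) + (-1.6)·(-1.6)) / 4 = 15.2/4 = 3.8
  Sample standard deviations s_i = √(s[i,i]):
  s(U) = √(1.5) = 1.2247
  s(V) = √(6.2) = 2.49
  s(W) = √(3.8) = 1.9494

Step 3 — r_{ij} = s_{ij} / (s_i · s_j):
  r[U,U] = 1 (diagonal).
  r[U,V] = 0.5 / (1.2247 · 2.49) = 0.5 / 3.0496 = 0.164
  r[U,W] = 1.5 / (1.2247 · 1.9494) = 1.5 / 2.3875 = 0.6283
  r[V,V] = 1 (diagonal).
  r[V,W] = -1.85 / (2.49 · 1.9494) = -1.85 / 4.8539 = -0.3811
  r[W,W] = 1 (diagonal).

R is symmetric with unit diagonal. Assembling:

R = [[1, 0.164, 0.6283],
 [0.164, 1, -0.3811],
 [0.6283, -0.3811, 1]]


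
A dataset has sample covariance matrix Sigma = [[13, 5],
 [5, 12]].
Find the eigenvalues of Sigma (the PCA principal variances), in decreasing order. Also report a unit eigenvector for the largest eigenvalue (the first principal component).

Step 1 — characteristic polynomial of 2×2 Sigma:
  det(Sigma - λI) = λ² - trace · λ + det = 0.
  trace = 13 + 12 = 25, det = 13·12 - (5)² = 131.
Step 2 — discriminant:
  Δ = trace² - 4·det = 625 - 524 = 101.
Step 3 — eigenvalues:
  λ = (trace ± √Δ)/2 = (25 ± 10.0499)/2,
  λ_1 = 17.5249,  λ_2 = 7.4751.

Step 4 — unit eigenvector for λ_1: solve (Sigma - λ_1 I)v = 0. First row:
  (13 - 17.5249)·v_x + (5)·v_y = 0, i.e. (-4.5249)·v_x + (5)·v_y = 0,
  so v ∝ (b, λ_1 - a) = (5, 4.5249) = u.
  ||u|| = √((5)² + (4.5249)²) = √(45.4751) ≈ 6.7435,
  v_1 = u/||u|| ≈ (0.7415, 0.671) (||v_1|| = 1).

λ_1 = 17.5249,  λ_2 = 7.4751;  v_1 ≈ (0.7415, 0.671)


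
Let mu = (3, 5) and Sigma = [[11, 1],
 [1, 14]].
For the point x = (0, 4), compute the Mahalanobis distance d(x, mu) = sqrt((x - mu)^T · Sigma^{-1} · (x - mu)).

Step 1 — centre the observation: (x - mu) = (-3, -1).

Step 2 — invert Sigma. det(Sigma) = 11·14 - (1)² = 153.
  Sigma^{-1} = (1/det) · [[d, -b], [-b, a]] = [[0.0915, -0.0065],
 [-0.0065, 0.0719]].

Step 3 — form the quadratic (x - mu)^T · Sigma^{-1} · (x - mu):
  Sigma^{-1} · (x - mu) = (-0.268, -0.0523).
  (x - mu)^T · [Sigma^{-1} · (x - mu)] = (-3)·(-0.268) + (-1)·(-0.0523) = 0.8562.

Step 4 — take square root: d = √(0.8562) ≈ 0.9253.

d(x, mu) = √(0.8562) ≈ 0.9253


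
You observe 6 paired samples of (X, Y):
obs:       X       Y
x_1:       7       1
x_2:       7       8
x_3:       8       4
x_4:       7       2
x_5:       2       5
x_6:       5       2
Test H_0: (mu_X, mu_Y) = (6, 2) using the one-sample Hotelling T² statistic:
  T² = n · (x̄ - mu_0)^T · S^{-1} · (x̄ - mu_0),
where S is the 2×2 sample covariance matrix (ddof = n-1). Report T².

Step 1 — sample mean vector:
  mean(X) = (7 + 7 + 8 + 7 + 2 + 5) / 6 = 36/6 = 6
  mean(Y) = (1 + 8 + 4 + 2 + 5 + 2) / 6 = 22/6 = 3.6667
  x̄ = (6, 3.6667),  deviation x̄ - mu_0 = (6, 3.6667) - (6, 2) = (0, 1.6667).

Step 2 — sample covariance matrix, S[i,j] = (1/(n-1)) · Σ_k (x_{k,i} - mean_i) · (x_{k,j} - mean_j), divisor n-1 = 5:
  S[X,X] = ((1)·(1) + (1)·(1) + (2)·(2) + (1)·(1) + (-4)·(-4) + (-1)·(-1)) / 5 = 24/5 = 4.8
  S[X,Y] = ((1)·(-2.6667) + (1)·(4.3333) + (2)·(0.3333) + (1)·(-1.6667) + (-4)·(1.3333) + (-1)·(-1.6667)) / 5 = -3/5 = -0.6
  S[Y,Y] = ((-2.6667)·(-2.6667) + (4.3333)·(4.3333) + (0.3333)·(0.3333) + (-1.6667)·(-1.6667) + (1.3333)·(1.3333) + (-1.6667)·(-1.6667)) / 5 = 33.3333/5 = 6.6667
  S = [[4.8, -0.6],
 [-0.6, 6.6667]].

Step 3 — invert S. det(S) = 4.8·6.6667 - (-0.6)² = 31.64.
  S^{-1} = (1/det) · [[d, -b], [-b, a]] = [[0.2107, 0.019],
 [0.019, 0.1517]].

Step 4 — quadratic form (x̄ - mu_0)^T · S^{-1} · (x̄ - mu_0):
  S^{-1} · (x̄ - mu_0) = (0.0316, 0.2528),
  (x̄ - mu_0)^T · [...] = (0)·(0.0316) + (1.6667)·(0.2528) = 0.4214.

Step 5 — scale by n: T² = 6 · 0.4214 = 2.5284.

T² ≈ 2.5284


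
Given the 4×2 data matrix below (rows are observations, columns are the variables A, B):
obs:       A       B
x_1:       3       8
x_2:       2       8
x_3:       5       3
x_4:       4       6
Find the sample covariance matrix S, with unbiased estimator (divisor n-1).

Step 1 — column means:
  mean(A) = (3 + 2 + 5 + 4) / 4 = 14/4 = 3.5
  mean(B) = (8 + 8 + 3 + 6) / 4 = 25/4 = 6.25

Step 2 — sample covariance S[i,j] = (1/(n-1)) · Σ_k (x_{k,i} - mean_i) · (x_{k,j} - mean_j), with n-1 = 3.
  S[A,A] = ((-0.5)·(-0.5) + (-1.5)·(-1.5) + (1.5)·(1.5) + (0.5)·(0.5)) / 3 = 5/3 = 1.6667
  S[A,B] = ((-0.5)·(1.75) + (-1.5)·(1.75) + (1.5)·(-3.25) + (0.5)·(-0.25)) / 3 = -8.5/3 = -2.8333
  S[B,B] = ((1.75)·(1.75) + (1.75)·(1.75) + (-3.25)·(-3.25) + (-0.25)·(-0.25)) / 3 = 16.75/3 = 5.5833

S is symmetric (S[j,i] = S[i,j]). Assembling:

S = [[1.6667, -2.8333],
 [-2.8333, 5.5833]]


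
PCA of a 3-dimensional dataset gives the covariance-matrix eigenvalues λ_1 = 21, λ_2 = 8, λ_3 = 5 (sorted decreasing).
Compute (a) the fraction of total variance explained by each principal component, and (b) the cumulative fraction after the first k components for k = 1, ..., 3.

Step 1 — total variance = trace(Sigma) = Σ λ_i = 21 + 8 + 5 = 34.

Step 2 — fraction explained by component i = λ_i / Σ λ:
  PC1: 21/34 = 0.6176
  PC2: 8/34 = 0.2353
  PC3: 5/34 = 0.1471

Step 3 — cumulative fraction after k components = (λ_1 + ... + λ_k) / Σ λ:
  k = 1: 21/34 = 0.6176
  k = 2: (21 + 8)/34 = 29/34 = 0.8529
  k = 3: (21 + 8 + 5)/34 = 34/34 = 1

Summary (fraction, with percent):

explained: PC1 0.6176 (61.76%), PC2 0.2353 (23.53%), PC3 0.1471 (14.71%);  cumulative: 0.6176, 0.8529, 1


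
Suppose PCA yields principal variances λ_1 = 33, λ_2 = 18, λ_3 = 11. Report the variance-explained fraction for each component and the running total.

Step 1 — total variance = trace(Sigma) = Σ λ_i = 33 + 18 + 11 = 62.

Step 2 — fraction explained by component i = λ_i / Σ λ:
  PC1: 33/62 = 0.5323
  PC2: 18/62 = 0.2903
  PC3: 11/62 = 0.1774

Step 3 — cumulative fraction after k components = (λ_1 + ... + λ_k) / Σ λ:
  k = 1: 33/62 = 0.5323
  k = 2: (33 + 18)/62 = 51/62 = 0.8226
  k = 3: (33 + 18 + 11)/62 = 62/62 = 1

Summary (fraction, with percent):

explained: PC1 0.5323 (53.23%), PC2 0.2903 (29.03%), PC3 0.1774 (17.74%);  cumulative: 0.5323, 0.8226, 1


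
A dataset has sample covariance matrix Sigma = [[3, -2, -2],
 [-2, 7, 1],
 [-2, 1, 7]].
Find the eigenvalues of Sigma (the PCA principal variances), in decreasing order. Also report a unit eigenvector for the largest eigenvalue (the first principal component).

Step 1 — characteristic polynomial p(λ) = det(λI - Sigma) = λ³ - tr·λ² + c_1·λ - det, where tr = trace, c_1 = sum of the principal 2×2 minors, det = det(Sigma):
  tr = 3 + 7 + 7 = 17,
  c_1 = (3·7 - (-2)²) + (3·7 - (-2)²) + (7·7 - (1)²) = 17 + 17 + 48 = 82,
  det = 3·(7·7 - (1)²) - (-2)·((-2)·7 - (1)·(-2)) + (-2)·((-2)·(1) - 7·(-2)) = 3·(48) - (-2)·(-12) + (-2)·(12) = 96.
  So p(λ) = λ³ - 17λ² + 82λ - 96.
Step 2 — look for an integer root (rational root theorem: any rational root is an integer divisor of 96). Testing λ = 6:
  p(6) = 216 - 612 + 492 - 96 = 0  ✓
  Dividing out (λ - 6): p(λ) = (λ - 6)(λ² - 11λ + 16).
Step 3 — remaining eigenvalues from the quadratic λ² - 11λ + 16 = 0:
  Δ = 11² - 4·16 = 121 - 64 = 57,  λ = (11 ± √57)/2 = (11 ± 7.5498)/2 ≈ 9.2749 or 1.7251.
  Sorted: λ_1 = 9.2749,  λ_2 = 6,  λ_3 = 1.7251  (check: sum = 17 = tr ✓).

Step 4 — unit eigenvector for λ_1 ≈ 9.2749: v spans the null space of (Sigma - λ_1 I), whose rows are
  r_1 = (-6.2749, -2, -2),  r_2 = (-2, -2.2749, 1),  r_3 = (-2, 1, -2.2749).
  v is orthogonal to every row, so take v ∝ r_1 × r_2 = ((-2)·(1) - (-2)·(-2.2749), (-2)·(-2) - (-6.2749)·(1), (-6.2749)·(-2.2749) - (-2)·(-2)) ≈ (-6.5498, 10.2749, 10.2749).
  Rescale (multiply by -1 so the first nonzero entry is positive): u = (6.5498, -10.2749, -10.2749).
  ||u|| = √((6.5498)² + (-10.2749)² + (-10.2749)²) = √(254.0482) ≈ 15.9389,  v_1 = u/||u|| ≈ (0.4109, -0.6446, -0.6446) (||v_1|| = 1).

λ_1 = 9.2749,  λ_2 = 6,  λ_3 = 1.7251;  v_1 ≈ (0.4109, -0.6446, -0.6446)


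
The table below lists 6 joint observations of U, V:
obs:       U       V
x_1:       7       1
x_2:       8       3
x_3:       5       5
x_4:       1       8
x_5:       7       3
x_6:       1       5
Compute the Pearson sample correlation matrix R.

Step 1 — column means:
  mean(U) = (7 + 8 + 5 + 1 + 7 + 1) / 6 = 29/6 = 4.8333
  mean(V) = (1 + 3 + 5 + 8 + 3 + 5) / 6 = 25/6 = 4.1667

Step 2 — sample variances and covariances s[i,j] = (1/(n-1)) · Σ_k (x_{k,i} - mean_i) · (x_{k,j} - mean_j), with n-1 = 5:
  s[U,U] = ((2.1667)·(2.1667) + (3.1667)·(3.1667) + (0.1667)·(0.1667) + (-3.8333)·(-3.8333) + (2.1667)·(2.1667) + (-3.8333)·(-3.8333)) / 5 = 48.8333/5 = 9.7667
  s[U,V] = ((2.1667)·(-3.1667) + (3.1667)·(-1.1667) + (0.1667)·(0.8333) + (-3.8333)·(3.8333) + (2.1667)·(-1.1667) + (-3.8333)·(0.8333)) / 5 = -30.8333/5 = -6.1667
  s[V,V] = ((-3.1667)·(-3.1667) + (-1.1667)·(-1.1667) + (0.8333)·(0.8333) + (3.8333)·(3.8333) + (-1.1667)·(-1.1667) + (0.8333)·(0.8333)) / 5 = 28.8333/5 = 5.7667
  Sample standard deviations s_i = √(s[i,i]):
  s(U) = √(9.7667) = 3.1252
  s(V) = √(5.7667) = 2.4014

Step 3 — r_{ij} = s_{ij} / (s_i · s_j):
  r[U,U] = 1 (diagonal).
  r[U,V] = -6.1667 / (3.1252 · 2.4014) = -6.1667 / 7.5047 = -0.8217
  r[V,V] = 1 (diagonal).

R is symmetric with unit diagonal. Assembling:

R = [[1, -0.8217],
 [-0.8217, 1]]


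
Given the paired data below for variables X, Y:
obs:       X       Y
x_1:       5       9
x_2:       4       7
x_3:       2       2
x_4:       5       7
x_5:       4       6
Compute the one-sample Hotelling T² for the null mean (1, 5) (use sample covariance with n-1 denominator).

Step 1 — sample mean vector:
  mean(X) = (5 + 4 + 2 + 5 + 4) / 5 = 20/5 = 4
  mean(Y) = (9 + 7 + 2 + 7 + 6) / 5 = 31/5 = 6.2
  x̄ = (4, 6.2),  deviation x̄ - mu_0 = (4, 6.2) - (1, 5) = (3, 1.2).

Step 2 — sample covariance matrix, S[i,j] = (1/(n-1)) · Σ_k (x_{k,i} - mean_i) · (x_{k,j} - mean_j), divisor n-1 = 4:
  S[X,X] = ((1)·(1) + (0)·(0) + (-2)·(-2) + (1)·(1) + (0)·(0)) / 4 = 6/4 = 1.5
  S[X,Y] = ((1)·(2.8) + (0)·(0.8) + (-2)·(-4.2) + (1)·(0.8) + (0)·(-0.2)) / 4 = 12/4 = 3
  S[Y,Y] = ((2.8)·(2.8) + (0.8)·(0.8) + (-4.2)·(-4.2) + (0.8)·(0.8) + (-0.2)·(-0.2)) / 4 = 26.8/4 = 6.7
  S = [[1.5, 3],
 [3, 6.7]].

Step 3 — invert S. det(S) = 1.5·6.7 - (3)² = 1.05.
  S^{-1} = (1/det) · [[d, -b], [-b, a]] = [[6.381, -2.8571],
 [-2.8571, 1.4286]].

Step 4 — quadratic form (x̄ - mu_0)^T · S^{-1} · (x̄ - mu_0):
  S^{-1} · (x̄ - mu_0) = (15.7143, -6.8571),
  (x̄ - mu_0)^T · [...] = (3)·(15.7143) + (1.2)·(-6.8571) = 38.9143.

Step 5 — scale by n: T² = 5 · 38.9143 = 194.5714.

T² ≈ 194.5714


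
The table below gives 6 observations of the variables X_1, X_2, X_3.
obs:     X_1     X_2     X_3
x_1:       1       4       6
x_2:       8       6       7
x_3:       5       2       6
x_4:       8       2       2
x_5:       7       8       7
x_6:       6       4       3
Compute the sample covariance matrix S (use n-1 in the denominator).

Step 1 — column means:
  mean(X_1) = (1 + 8 + 5 + 8 + 7 + 6) / 6 = 35/6 = 5.8333
  mean(X_2) = (4 + 6 + 2 + 2 + 8 + 4) / 6 = 26/6 = 4.3333
  mean(X_3) = (6 + 7 + 6 + 2 + 7 + 3) / 6 = 31/6 = 5.1667

Step 2 — sample covariance S[i,j] = (1/(n-1)) · Σ_k (x_{k,i} - mean_i) · (x_{k,j} - mean_j), with n-1 = 5.
  S[X_1,X_1] = ((-4.8333)·(-4.8333) + (2.1667)·(2.1667) + (-0.8333)·(-0.8333) + (2.1667)·(2.1667) + (1.1667)·(1.1667) + (0.1667)·(0.1667)) / 5 = 34.8333/5 = 6.9667
  S[X_1,X_2] = ((-4.8333)·(-0.3333) + (2.1667)·(1.6667) + (-0.8333)·(-2.3333) + (2.1667)·(-2.3333) + (1.1667)·(3.6667) + (0.1667)·(-0.3333)) / 5 = 6.3333/5 = 1.2667
  S[X_1,X_3] = ((-4.8333)·(0.8333) + (2.1667)·(1.8333) + (-0.8333)·(0.8333) + (2.1667)·(-3.1667) + (1.1667)·(1.8333) + (0.1667)·(-2.1667)) / 5 = -5.8333/5 = -1.1667
  S[X_2,X_2] = ((-0.3333)·(-0.3333) + (1.6667)·(1.6667) + (-2.3333)·(-2.3333) + (-2.3333)·(-2.3333) + (3.6667)·(3.6667) + (-0.3333)·(-0.3333)) / 5 = 27.3333/5 = 5.4667
  S[X_2,X_3] = ((-0.3333)·(0.8333) + (1.6667)·(1.8333) + (-2.3333)·(0.8333) + (-2.3333)·(-3.1667) + (3.6667)·(1.8333) + (-0.3333)·(-2.1667)) / 5 = 15.6667/5 = 3.1333
  S[X_3,X_3] = ((0.8333)·(0.8333) + (1.8333)·(1.8333) + (0.8333)·(0.8333) + (-3.1667)·(-3.1667) + (1.8333)·(1.8333) + (-2.1667)·(-2.1667)) / 5 = 22.8333/5 = 4.5667

S is symmetric (S[j,i] = S[i,j]). Assembling:

S = [[6.9667, 1.2667, -1.1667],
 [1.2667, 5.4667, 3.1333],
 [-1.1667, 3.1333, 4.5667]]
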